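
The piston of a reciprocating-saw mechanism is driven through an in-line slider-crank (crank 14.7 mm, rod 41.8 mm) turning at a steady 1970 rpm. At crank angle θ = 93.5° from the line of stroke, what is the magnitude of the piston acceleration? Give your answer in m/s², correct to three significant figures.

ω = 2π·1970/60 = 206.3 rad/s
x(θ) = r cosθ + √(L² − r² sin²θ); with ω constant, a = ω²·d²x/dθ².
d²x/dθ² = −r cosθ − r²(cos2θ)/√u − r⁴ sin²2θ/(4u^{3/2}),  u = L² − r² sin²θ = 0.00153196 m².
Substituting r = 0.0147 m, L = 0.0418 m, θ = 93.5°: d²x/dθ² = +0.0063743 m.
a = ω²·d²x/dθ² = (206.3)²·(+0.0063743) = +271.28 m/s²;  |a| = 271.28 m/s².

271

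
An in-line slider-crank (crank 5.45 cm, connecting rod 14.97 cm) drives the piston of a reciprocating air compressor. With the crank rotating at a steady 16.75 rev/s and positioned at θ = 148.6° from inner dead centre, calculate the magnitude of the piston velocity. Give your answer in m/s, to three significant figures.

ω = 2π·16.8 = 105.2 rad/s
For an in-line slider-crank, x = r cosθ + √(L² − r² sin²θ), so v = −rω sinθ·[1 + r cosθ/√(L² − r² sin²θ)].
With r = 0.0545 m, L = 0.1497 m, θ = 148.6°: √(L² − r² sin²θ) = 0.14698 m.
v = −0.0545·105.2·0.52101·[1 + 0.0545·-0.85355/0.14698] = -2.0426 m/s.
|v| = 2.0426 m/s.

2.04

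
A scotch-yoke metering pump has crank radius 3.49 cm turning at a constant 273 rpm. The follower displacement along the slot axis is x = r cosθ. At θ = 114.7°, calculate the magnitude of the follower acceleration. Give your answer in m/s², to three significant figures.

11.9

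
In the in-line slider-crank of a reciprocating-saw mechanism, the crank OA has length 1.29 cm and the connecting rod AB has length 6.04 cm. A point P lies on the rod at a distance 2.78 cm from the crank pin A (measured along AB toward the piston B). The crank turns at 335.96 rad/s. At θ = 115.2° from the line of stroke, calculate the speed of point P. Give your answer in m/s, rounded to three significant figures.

ω = 336 rad/s.  Crank-pin speed |V_A| = rω = 4.3339 m/s, perpendicular to OA.
Rod angle: sinφ = −(r/L) sinθ ⇒ φ = -11.142°; ω_rod = −rω cosθ/√(L²−r²sin²θ) = +31.138 rad/s.
V_P = V_A + ω_rod × AP, with AP = 0.0278 m along the rod.
Components: V_Px = −rω sinθ − a·ω_rod·sinφ = -3.7541 m/s;  V_Py = rω cosθ + a·ω_rod·cosφ = -0.99596 m/s.
|V_P| = √(V_Px² + V_Py²) = 3.884 m/s.

3.88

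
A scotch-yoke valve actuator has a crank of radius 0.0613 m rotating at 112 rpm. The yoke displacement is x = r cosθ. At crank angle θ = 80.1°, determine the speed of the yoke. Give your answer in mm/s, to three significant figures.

708

ω = 11.73 rad/s (from 112 rpm).
x = r cosθ ⇒ ẋ = −rω sinθ.
|v| = rω|sinθ| = 0.0613·11.73·|sin 80.1°| = 0.70826 m/s = 708.26 mm/s.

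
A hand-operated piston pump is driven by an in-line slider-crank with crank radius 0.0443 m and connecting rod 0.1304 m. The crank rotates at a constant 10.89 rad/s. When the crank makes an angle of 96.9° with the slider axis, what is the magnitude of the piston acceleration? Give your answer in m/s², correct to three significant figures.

ω = 10.89 rad/s
x(θ) = r cosθ + √(L² − r² sin²θ); with ω constant, a = ω²·d²x/dθ².
d²x/dθ² = −r cosθ − r²(cos2θ)/√u − r⁴ sin²2θ/(4u^{3/2}),  u = L² − r² sin²θ = 0.01507 m².
Substituting r = 0.0443 m, L = 0.1304 m, θ = 96.9°: d²x/dθ² = +0.020817 m.
a = ω²·d²x/dθ² = (10.89)²·(+0.020817) = +2.4688 m/s²;  |a| = 2.4688 m/s².

2.47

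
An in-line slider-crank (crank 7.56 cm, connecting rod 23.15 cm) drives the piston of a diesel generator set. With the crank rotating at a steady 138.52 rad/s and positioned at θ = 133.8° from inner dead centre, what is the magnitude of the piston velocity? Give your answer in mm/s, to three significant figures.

5800

ω = 138.5 rad/s
For an in-line slider-crank, x = r cosθ + √(L² − r² sin²θ), so v = −rω sinθ·[1 + r cosθ/√(L² − r² sin²θ)].
With r = 0.0756 m, L = 0.2315 m, θ = 133.8°: √(L² − r² sin²θ) = 0.22498 m.
v = −0.0756·138.5·0.72176·[1 + 0.0756·-0.69214/0.22498] = -5.8004 m/s.
|v| = 5.8004 m/s = 5800.4 mm/s.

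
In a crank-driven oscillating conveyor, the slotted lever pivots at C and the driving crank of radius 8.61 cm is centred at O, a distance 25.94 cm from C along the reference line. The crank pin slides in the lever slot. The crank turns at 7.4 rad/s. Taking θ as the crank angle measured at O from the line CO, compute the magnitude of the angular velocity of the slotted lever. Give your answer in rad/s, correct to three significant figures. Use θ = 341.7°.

1.81

ω = 7.4 rad/s
Crank pin A relative to C: A = (d + r cosθ, r sinθ); lever angle φ = atan2(r sinθ, d + r cosθ).
Differentiating tanφ: φ̇ = rω(d cosθ + r)/(d² + r² + 2dr cosθ).
d² + r² + 2dr cosθ = |CA|² = 0.117111 m²;  d cosθ + r = +0.33238 m.
|ω_lever| = |0.0861·7.4·+0.33238| / 0.117111 = 1.8083 rad/s.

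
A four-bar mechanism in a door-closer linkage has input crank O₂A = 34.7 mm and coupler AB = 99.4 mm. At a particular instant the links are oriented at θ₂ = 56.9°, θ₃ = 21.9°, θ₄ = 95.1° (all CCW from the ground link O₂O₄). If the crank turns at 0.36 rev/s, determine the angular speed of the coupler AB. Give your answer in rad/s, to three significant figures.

0.510

ω₂ = 2.262 rad/s (from 0.36 rev/s).
Differentiating the loop-closure r₂e^{iθ₂}+r₃e^{iθ₃}=r₁+r₄e^{iθ₄} gives r₂ω₂e^{iθ₂}+r₃ω₃e^{iθ₃}=r₄ω₄e^{iθ₄}.
Eliminating the other unknown: ω₃ = r₂ω₂ sin(θ₄−θ₂) / [r₃ sin(θ₃−θ₄)].
Numerator sine = +0.61841; denominator sine = -0.95732.
Result = 0.0347·2.262·(+0.61841) / (0.0994·(-0.95732)) = -0.51009 rad/s; magnitude 0.51009 rad/s.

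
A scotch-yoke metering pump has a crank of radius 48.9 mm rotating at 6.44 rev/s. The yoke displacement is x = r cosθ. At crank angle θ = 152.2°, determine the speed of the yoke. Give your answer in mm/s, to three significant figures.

923

ω = 40.46 rad/s (from 6.44 rev/s).
x = r cosθ ⇒ ẋ = −rω sinθ.
|v| = rω|sinθ| = 0.0489·40.46·|sin 152.2°| = 0.92283 m/s = 922.83 mm/s.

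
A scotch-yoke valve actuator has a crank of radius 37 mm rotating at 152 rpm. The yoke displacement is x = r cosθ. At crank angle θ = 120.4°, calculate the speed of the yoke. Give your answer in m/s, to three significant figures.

ω = 15.92 rad/s (from 152 rpm).
x = r cosθ ⇒ ẋ = −rω sinθ.
|v| = rω|sinθ| = 0.037·15.92·|sin 120.4°| = 0.50797 m/s.

0.508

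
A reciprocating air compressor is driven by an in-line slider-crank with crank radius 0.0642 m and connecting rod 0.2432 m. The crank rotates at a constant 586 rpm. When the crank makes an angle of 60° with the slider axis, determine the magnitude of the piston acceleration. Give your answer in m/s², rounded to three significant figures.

ω = 2π·586/60 = 61.37 rad/s
x(θ) = r cosθ + √(L² − r² sin²θ); with ω constant, a = ω²·d²x/dθ².
d²x/dθ² = −r cosθ − r²(cos2θ)/√u − r⁴ sin²2θ/(4u^{3/2}),  u = L² − r² sin²θ = 0.056055 m².
Substituting r = 0.0642 m, L = 0.2432 m, θ = 60°: d²x/dθ² = -0.023636 m.
a = ω²·d²x/dθ² = (61.37)²·(-0.023636) = -89.006 m/s²;  |a| = 89.006 m/s².

89.0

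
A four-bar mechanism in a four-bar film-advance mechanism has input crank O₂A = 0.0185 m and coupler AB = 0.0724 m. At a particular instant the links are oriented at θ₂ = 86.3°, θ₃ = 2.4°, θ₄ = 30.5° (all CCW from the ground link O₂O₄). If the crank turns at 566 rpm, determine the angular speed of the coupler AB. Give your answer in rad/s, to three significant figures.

26.6

ω₂ = 59.27 rad/s (from 566 rpm).
Differentiating the loop-closure r₂e^{iθ₂}+r₃e^{iθ₃}=r₁+r₄e^{iθ₄} gives r₂ω₂e^{iθ₂}+r₃ω₃e^{iθ₃}=r₄ω₄e^{iθ₄}.
Eliminating the other unknown: ω₃ = r₂ω₂ sin(θ₄−θ₂) / [r₃ sin(θ₃−θ₄)].
Numerator sine = -0.82708; denominator sine = -0.47101.
Result = 0.0185·59.27·(-0.82708) / (0.0724·(-0.47101)) = +26.595 rad/s; magnitude 26.595 rad/s.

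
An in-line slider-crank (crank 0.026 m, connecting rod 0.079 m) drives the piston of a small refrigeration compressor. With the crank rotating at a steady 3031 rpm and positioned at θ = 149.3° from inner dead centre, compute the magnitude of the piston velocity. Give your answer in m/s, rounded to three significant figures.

ω = 2π·3031/60 = 317.4 rad/s
For an in-line slider-crank, x = r cosθ + √(L² − r² sin²θ), so v = −rω sinθ·[1 + r cosθ/√(L² − r² sin²θ)].
With r = 0.026 m, L = 0.079 m, θ = 149.3°: √(L² − r² sin²θ) = 0.077877 m.
v = −0.026·317.4·0.51054·[1 + 0.026·-0.85985/0.077877] = -3.0038 m/s.
|v| = 3.0038 m/s.

3.00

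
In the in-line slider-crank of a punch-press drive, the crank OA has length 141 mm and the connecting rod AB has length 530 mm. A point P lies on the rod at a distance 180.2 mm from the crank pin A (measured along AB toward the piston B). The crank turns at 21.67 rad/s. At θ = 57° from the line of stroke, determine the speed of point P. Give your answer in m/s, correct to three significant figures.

2.91

ω = 21.67 rad/s.  Crank-pin speed |V_A| = rω = 3.0555 m/s, perpendicular to OA.
Rod angle: sinφ = −(r/L) sinθ ⇒ φ = -12.892°; ω_rod = −rω cosθ/√(L²−r²sin²θ) = -3.2211 rad/s.
V_P = V_A + ω_rod × AP, with AP = 0.1802 m along the rod.
Components: V_Px = −rω sinθ − a·ω_rod·sinφ = -2.692 m/s;  V_Py = rω cosθ + a·ω_rod·cosφ = +1.0983 m/s.
|V_P| = √(V_Px² + V_Py²) = 2.9075 m/s.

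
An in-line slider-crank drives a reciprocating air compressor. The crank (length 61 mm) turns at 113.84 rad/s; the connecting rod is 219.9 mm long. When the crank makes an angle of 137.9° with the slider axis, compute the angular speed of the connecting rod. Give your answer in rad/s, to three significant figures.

23.8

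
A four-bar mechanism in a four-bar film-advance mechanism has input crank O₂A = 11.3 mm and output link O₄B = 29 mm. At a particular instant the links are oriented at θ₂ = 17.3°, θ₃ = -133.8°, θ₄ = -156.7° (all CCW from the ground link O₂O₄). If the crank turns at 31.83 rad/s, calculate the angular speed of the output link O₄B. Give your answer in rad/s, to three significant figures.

15.4

ω₂ = 31.83 rad/s
Differentiating the loop-closure r₂e^{iθ₂}+r₃e^{iθ₃}=r₁+r₄e^{iθ₄} gives r₂ω₂e^{iθ₂}+r₃ω₃e^{iθ₃}=r₄ω₄e^{iθ₄}.
Eliminating the other unknown: ω₄ = r₂ω₂ sin(θ₂−θ₃) / [r₄ sin(θ₄−θ₃)].
Numerator sine = +0.48328; denominator sine = -0.38912.
Result = 0.0113·31.83·(+0.48328) / (0.029·(-0.38912)) = -15.404 rad/s; magnitude 15.404 rad/s.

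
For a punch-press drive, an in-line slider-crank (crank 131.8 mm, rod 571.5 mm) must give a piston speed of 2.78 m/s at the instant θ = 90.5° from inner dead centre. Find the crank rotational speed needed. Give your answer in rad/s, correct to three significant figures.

21.1

For an in-line slider-crank, |v_piston| = rω|sinθ|·[1 + r cosθ/√(L² − r² sin²θ)].
With r = 0.1318 m, L = 0.5715 m, θ = 90.5°: the bracketed kinematic factor |dx/dθ| = 0.13152 m.
ω = v/|dx/dθ| = 2.78/0.13152 = 21.137 rad/s.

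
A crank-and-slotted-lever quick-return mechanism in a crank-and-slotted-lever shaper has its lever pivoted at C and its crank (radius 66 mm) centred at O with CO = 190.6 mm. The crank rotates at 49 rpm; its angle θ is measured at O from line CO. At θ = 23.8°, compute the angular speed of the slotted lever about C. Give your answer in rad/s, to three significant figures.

ω = 5.131 rad/s (from 49 rpm).
Crank pin A relative to C: A = (d + r cosθ, r sinθ); lever angle φ = atan2(r sinθ, d + r cosθ).
Differentiating tanφ: φ̇ = rω(d cosθ + r)/(d² + r² + 2dr cosθ).
d² + r² + 2dr cosθ = |CA|² = 0.063704 m²;  d cosθ + r = +0.24039 m.
|ω_lever| = |0.066·5.131·+0.24039| / 0.063704 = 1.278 rad/s.

1.28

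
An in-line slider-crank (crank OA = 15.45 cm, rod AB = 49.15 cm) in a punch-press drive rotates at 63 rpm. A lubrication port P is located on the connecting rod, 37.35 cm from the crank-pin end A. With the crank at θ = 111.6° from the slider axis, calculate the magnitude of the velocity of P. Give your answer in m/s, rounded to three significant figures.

0.865

ω = 6.597 rad/s.  Crank-pin speed |V_A| = rω = 1.0193 m/s, perpendicular to OA.
Rod angle: sinφ = −(r/L) sinθ ⇒ φ = -16.994°; ω_rod = −rω cosθ/√(L²−r²sin²θ) = +0.79829 rad/s.
V_P = V_A + ω_rod × AP, with AP = 0.3735 m along the rod.
Components: V_Px = −rω sinθ − a·ω_rod·sinφ = -0.86057 m/s;  V_Py = rω cosθ + a·ω_rod·cosφ = -0.090085 m/s.
|V_P| = √(V_Px² + V_Py²) = 0.86527 m/s.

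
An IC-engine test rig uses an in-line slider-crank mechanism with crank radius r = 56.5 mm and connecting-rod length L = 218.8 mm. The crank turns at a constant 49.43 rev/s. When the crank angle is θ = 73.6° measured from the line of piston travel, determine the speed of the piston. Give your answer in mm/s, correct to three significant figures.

ω = 2π·49.4 = 310.6 rad/s
For an in-line slider-crank, x = r cosθ + √(L² − r² sin²θ), so v = −rω sinθ·[1 + r cosθ/√(L² − r² sin²θ)].
With r = 0.0565 m, L = 0.2188 m, θ = 73.6°: √(L² − r² sin²θ) = 0.21198 m.
v = −0.0565·310.6·0.95931·[1 + 0.0565·0.28234/0.21198] = -18.101 m/s.
|v| = 18.101 m/s = 18101 mm/s.

18100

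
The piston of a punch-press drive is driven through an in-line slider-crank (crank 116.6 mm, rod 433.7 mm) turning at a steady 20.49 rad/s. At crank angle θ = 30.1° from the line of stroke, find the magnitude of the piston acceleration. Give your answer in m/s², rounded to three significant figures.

ω = 20.49 rad/s
x(θ) = r cosθ + √(L² − r² sin²θ); with ω constant, a = ω²·d²x/dθ².
d²x/dθ² = −r cosθ − r²(cos2θ)/√u − r⁴ sin²2θ/(4u^{3/2}),  u = L² − r² sin²θ = 0.184676 m².
Substituting r = 0.1166 m, L = 0.4337 m, θ = 30.1°: d²x/dθ² = -0.11704 m.
a = ω²·d²x/dθ² = (20.49)²·(-0.11704) = -49.137 m/s²;  |a| = 49.137 m/s².

49.1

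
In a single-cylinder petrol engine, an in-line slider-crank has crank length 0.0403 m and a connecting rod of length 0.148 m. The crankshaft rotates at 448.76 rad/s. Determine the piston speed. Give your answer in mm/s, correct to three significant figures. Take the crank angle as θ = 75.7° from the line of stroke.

18700

ω = 448.8 rad/s
For an in-line slider-crank, x = r cosθ + √(L² − r² sin²θ), so v = −rω sinθ·[1 + r cosθ/√(L² − r² sin²θ)].
With r = 0.0403 m, L = 0.148 m, θ = 75.7°: √(L² − r² sin²θ) = 0.14276 m.
v = −0.0403·448.8·0.96902·[1 + 0.0403·0.24700/0.14276] = -18.747 m/s.
|v| = 18.747 m/s = 18747 mm/s.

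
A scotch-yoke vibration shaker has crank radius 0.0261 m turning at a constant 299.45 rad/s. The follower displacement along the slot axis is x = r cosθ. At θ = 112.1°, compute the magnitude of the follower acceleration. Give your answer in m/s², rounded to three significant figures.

881

ω = 299.4 rad/s
x = r cosθ ⇒ ẍ = −rω² cosθ (ω constant).
|a| = rω²|cosθ| = 0.0261·(299.4)²·|cos 112.1°| = 880.51 m/s².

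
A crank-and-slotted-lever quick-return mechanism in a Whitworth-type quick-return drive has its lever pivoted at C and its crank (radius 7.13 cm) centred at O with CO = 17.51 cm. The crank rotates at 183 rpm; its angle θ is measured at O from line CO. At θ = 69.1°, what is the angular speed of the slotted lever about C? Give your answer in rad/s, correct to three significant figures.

4.09

ω = 19.16 rad/s (from 183 rpm).
Crank pin A relative to C: A = (d + r cosθ, r sinθ); lever angle φ = atan2(r sinθ, d + r cosθ).
Differentiating tanφ: φ̇ = rω(d cosθ + r)/(d² + r² + 2dr cosθ).
d² + r² + 2dr cosθ = |CA|² = 0.0446512 m²;  d cosθ + r = +0.13376 m.
|ω_lever| = |0.0713·19.16·+0.13376| / 0.0446512 = 4.0933 rad/s.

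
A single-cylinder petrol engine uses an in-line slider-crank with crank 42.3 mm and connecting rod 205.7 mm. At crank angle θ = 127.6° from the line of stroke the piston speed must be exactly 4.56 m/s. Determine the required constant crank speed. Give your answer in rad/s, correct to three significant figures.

156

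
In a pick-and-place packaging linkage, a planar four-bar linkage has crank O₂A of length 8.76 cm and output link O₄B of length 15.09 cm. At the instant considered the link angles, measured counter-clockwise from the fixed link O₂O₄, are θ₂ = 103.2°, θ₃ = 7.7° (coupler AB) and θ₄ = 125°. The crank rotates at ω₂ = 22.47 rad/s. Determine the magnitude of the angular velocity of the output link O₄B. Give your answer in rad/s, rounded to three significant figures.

14.6

ω₂ = 22.47 rad/s
Differentiating the loop-closure r₂e^{iθ₂}+r₃e^{iθ₃}=r₁+r₄e^{iθ₄} gives r₂ω₂e^{iθ₂}+r₃ω₃e^{iθ₃}=r₄ω₄e^{iθ₄}.
Eliminating the other unknown: ω₄ = r₂ω₂ sin(θ₂−θ₃) / [r₄ sin(θ₄−θ₃)].
Numerator sine = +0.99540; denominator sine = +0.88862.
Result = 0.0876·22.47·(+0.99540) / (0.1509·(+0.88862)) = +14.612 rad/s; magnitude 14.612 rad/s.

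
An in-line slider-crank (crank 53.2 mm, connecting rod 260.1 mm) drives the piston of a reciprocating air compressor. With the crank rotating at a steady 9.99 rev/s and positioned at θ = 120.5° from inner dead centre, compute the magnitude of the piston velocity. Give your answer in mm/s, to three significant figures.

ω = 2π·9.99 = 62.77 rad/s
For an in-line slider-crank, x = r cosθ + √(L² − r² sin²θ), so v = −rω sinθ·[1 + r cosθ/√(L² − r² sin²θ)].
With r = 0.0532 m, L = 0.2601 m, θ = 120.5°: √(L² − r² sin²θ) = 0.25603 m.
v = −0.0532·62.77·0.86163·[1 + 0.0532·-0.50754/0.25603] = -2.5738 m/s.
|v| = 2.5738 m/s = 2573.8 mm/s.

2570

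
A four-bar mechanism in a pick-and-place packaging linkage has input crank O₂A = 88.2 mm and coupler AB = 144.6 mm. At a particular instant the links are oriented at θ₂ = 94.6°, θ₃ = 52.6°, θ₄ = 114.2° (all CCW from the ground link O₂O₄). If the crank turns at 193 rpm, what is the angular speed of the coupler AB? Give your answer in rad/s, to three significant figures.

ω₂ = 20.21 rad/s (from 193 rpm).
Differentiating the loop-closure r₂e^{iθ₂}+r₃e^{iθ₃}=r₁+r₄e^{iθ₄} gives r₂ω₂e^{iθ₂}+r₃ω₃e^{iθ₃}=r₄ω₄e^{iθ₄}.
Eliminating the other unknown: ω₃ = r₂ω₂ sin(θ₄−θ₂) / [r₃ sin(θ₃−θ₄)].
Numerator sine = +0.33545; denominator sine = -0.87965.
Result = 0.0882·20.21·(+0.33545) / (0.1446·(-0.87965)) = -4.7012 rad/s; magnitude 4.7012 rad/s.

4.70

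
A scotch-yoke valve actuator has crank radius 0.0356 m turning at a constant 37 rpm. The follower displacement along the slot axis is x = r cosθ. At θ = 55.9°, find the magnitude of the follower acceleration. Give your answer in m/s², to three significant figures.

ω = 3.875 rad/s (from 37 rpm).
x = r cosθ ⇒ ẍ = −rω² cosθ (ω constant).
|a| = rω²|cosθ| = 0.0356·(3.875)²·|cos 55.9°| = 0.29964 m/s².

0.300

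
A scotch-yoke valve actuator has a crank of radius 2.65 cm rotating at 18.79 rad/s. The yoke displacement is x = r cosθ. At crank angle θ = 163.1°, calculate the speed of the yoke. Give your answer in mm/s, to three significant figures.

145

ω = 18.79 rad/s
x = r cosθ ⇒ ẋ = −rω sinθ.
|v| = rω|sinθ| = 0.0265·18.79·|sin 163.1°| = 0.14475 m/s = 144.75 mm/s.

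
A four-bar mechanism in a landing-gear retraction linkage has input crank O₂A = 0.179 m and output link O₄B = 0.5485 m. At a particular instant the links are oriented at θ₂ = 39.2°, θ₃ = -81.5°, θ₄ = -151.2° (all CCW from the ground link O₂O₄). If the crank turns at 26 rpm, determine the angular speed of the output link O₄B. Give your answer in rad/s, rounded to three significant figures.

ω₂ = 2.723 rad/s (from 26 rpm).
Differentiating the loop-closure r₂e^{iθ₂}+r₃e^{iθ₃}=r₁+r₄e^{iθ₄} gives r₂ω₂e^{iθ₂}+r₃ω₃e^{iθ₃}=r₄ω₄e^{iθ₄}.
Eliminating the other unknown: ω₄ = r₂ω₂ sin(θ₂−θ₃) / [r₄ sin(θ₄−θ₃)].
Numerator sine = +0.85985; denominator sine = -0.93789.
Result = 0.179·2.723·(+0.85985) / (0.5485·(-0.93789)) = -0.81461 rad/s; magnitude 0.81461 rad/s.

0.815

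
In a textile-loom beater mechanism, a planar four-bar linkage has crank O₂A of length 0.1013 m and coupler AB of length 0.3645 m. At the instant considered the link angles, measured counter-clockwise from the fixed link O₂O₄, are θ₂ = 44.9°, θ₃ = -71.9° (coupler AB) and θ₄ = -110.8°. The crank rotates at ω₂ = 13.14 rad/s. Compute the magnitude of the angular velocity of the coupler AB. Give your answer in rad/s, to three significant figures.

ω₂ = 13.14 rad/s
Differentiating the loop-closure r₂e^{iθ₂}+r₃e^{iθ₃}=r₁+r₄e^{iθ₄} gives r₂ω₂e^{iθ₂}+r₃ω₃e^{iθ₃}=r₄ω₄e^{iθ₄}.
Eliminating the other unknown: ω₃ = r₂ω₂ sin(θ₄−θ₂) / [r₃ sin(θ₃−θ₄)].
Numerator sine = -0.41151; denominator sine = +0.62796.
Result = 0.1013·13.14·(-0.41151) / (0.3645·(+0.62796)) = -2.3931 rad/s; magnitude 2.3931 rad/s.

2.39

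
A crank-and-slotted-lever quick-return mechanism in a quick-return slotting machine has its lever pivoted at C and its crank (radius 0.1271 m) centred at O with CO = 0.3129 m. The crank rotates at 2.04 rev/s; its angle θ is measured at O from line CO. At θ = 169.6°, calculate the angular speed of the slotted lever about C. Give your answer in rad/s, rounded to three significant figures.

ω = 12.82 rad/s (from 2.04 rev/s).
Crank pin A relative to C: A = (d + r cosθ, r sinθ); lever angle φ = atan2(r sinθ, d + r cosθ).
Differentiating tanφ: φ̇ = rω(d cosθ + r)/(d² + r² + 2dr cosθ).
d² + r² + 2dr cosθ = |CA|² = 0.0358284 m²;  d cosθ + r = -0.18066 m.
|ω_lever| = |0.1271·12.82·-0.18066| / 0.0358284 = 8.2147 rad/s.

8.21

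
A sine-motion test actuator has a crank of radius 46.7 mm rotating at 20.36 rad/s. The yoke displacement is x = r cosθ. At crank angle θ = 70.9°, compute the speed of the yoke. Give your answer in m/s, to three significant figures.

0.898

ω = 20.36 rad/s
x = r cosθ ⇒ ẋ = −rω sinθ.
|v| = rω|sinθ| = 0.0467·20.36·|sin 70.9°| = 0.89847 m/s.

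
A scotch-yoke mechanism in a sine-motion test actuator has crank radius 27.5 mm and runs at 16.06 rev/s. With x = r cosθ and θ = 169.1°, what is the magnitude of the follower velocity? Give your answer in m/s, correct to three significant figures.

0.525

ω = 100.9 rad/s (from 16.06 rev/s).
x = r cosθ ⇒ ẋ = −rω sinθ.
|v| = rω|sinθ| = 0.0275·100.9·|sin 169.1°| = 0.52473 m/s.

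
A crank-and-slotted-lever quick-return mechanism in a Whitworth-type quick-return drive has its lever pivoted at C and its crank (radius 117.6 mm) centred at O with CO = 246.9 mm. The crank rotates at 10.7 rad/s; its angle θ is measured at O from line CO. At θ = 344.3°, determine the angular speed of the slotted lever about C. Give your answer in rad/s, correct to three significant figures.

ω = 10.7 rad/s
Crank pin A relative to C: A = (d + r cosθ, r sinθ); lever angle φ = atan2(r sinθ, d + r cosθ).
Differentiating tanφ: φ̇ = rω(d cosθ + r)/(d² + r² + 2dr cosθ).
d² + r² + 2dr cosθ = |CA|² = 0.130694 m²;  d cosθ + r = +0.35529 m.
|ω_lever| = |0.1176·10.7·+0.35529| / 0.130694 = 3.4207 rad/s.

3.42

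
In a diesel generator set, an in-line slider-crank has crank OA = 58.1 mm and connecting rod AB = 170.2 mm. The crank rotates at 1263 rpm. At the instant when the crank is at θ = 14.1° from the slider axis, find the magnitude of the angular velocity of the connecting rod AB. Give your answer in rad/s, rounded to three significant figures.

ω = 132.3 rad/s (converted from 1263 rpm).
The rod makes angle φ with the slider axis where L sinφ = r sinθ; differentiating, L cosφ·φ̇ = r ω cosθ.
L cosφ = √(L² − r² sin²θ) = 0.16961 m.
|ω_rod| = r ω |cosθ| / √(L² − r² sin²θ) = 0.0581·132.3·0.96987/0.16961 = 43.941 rad/s.

43.9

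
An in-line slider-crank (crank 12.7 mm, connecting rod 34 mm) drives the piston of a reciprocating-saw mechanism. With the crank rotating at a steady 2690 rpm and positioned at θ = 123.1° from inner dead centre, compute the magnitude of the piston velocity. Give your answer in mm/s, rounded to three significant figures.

2350

ω = 2π·2690/60 = 281.7 rad/s
For an in-line slider-crank, x = r cosθ + √(L² − r² sin²θ), so v = −rω sinθ·[1 + r cosθ/√(L² − r² sin²θ)].
With r = 0.0127 m, L = 0.034 m, θ = 123.1°: √(L² − r² sin²θ) = 0.032293 m.
v = −0.0127·281.7·0.83772·[1 + 0.0127·-0.54610/0.032293] = -2.3533 m/s.
|v| = 2.3533 m/s = 2353.3 mm/s.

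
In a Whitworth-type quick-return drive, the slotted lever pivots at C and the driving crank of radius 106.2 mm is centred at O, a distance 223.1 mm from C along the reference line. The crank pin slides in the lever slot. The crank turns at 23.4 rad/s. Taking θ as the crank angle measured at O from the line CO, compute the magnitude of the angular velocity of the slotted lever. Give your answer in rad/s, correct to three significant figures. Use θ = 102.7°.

2.80

ω = 23.4 rad/s
Crank pin A relative to C: A = (d + r cosθ, r sinθ); lever angle φ = atan2(r sinθ, d + r cosθ).
Differentiating tanφ: φ̇ = rω(d cosθ + r)/(d² + r² + 2dr cosθ).
d² + r² + 2dr cosθ = |CA|² = 0.0506343 m²;  d cosθ + r = +0.057152 m.
|ω_lever| = |0.1062·23.4·+0.057152| / 0.0506343 = 2.805 rad/s.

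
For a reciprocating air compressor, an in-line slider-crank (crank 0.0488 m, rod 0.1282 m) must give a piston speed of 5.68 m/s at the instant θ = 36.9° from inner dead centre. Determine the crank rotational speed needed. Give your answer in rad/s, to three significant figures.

148

For an in-line slider-crank, |v_piston| = rω|sinθ|·[1 + r cosθ/√(L² − r² sin²θ)].
With r = 0.0488 m, L = 0.1282 m, θ = 36.9°: the bracketed kinematic factor |dx/dθ| = 0.038462 m.
ω = v/|dx/dθ| = 5.68/0.038462 = 147.68 rad/s.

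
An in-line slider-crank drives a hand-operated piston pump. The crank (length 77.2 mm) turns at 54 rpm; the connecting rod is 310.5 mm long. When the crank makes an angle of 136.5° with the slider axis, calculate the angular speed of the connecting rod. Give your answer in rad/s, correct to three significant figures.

1.04

ω = 5.655 rad/s (converted from 54 rpm).
The rod makes angle φ with the slider axis where L sinφ = r sinθ; differentiating, L cosφ·φ̇ = r ω cosθ.
L cosφ = √(L² − r² sin²θ) = 0.30592 m.
|ω_rod| = r ω |cosθ| / √(L² − r² sin²θ) = 0.0772·5.655·0.72537/0.30592 = 1.0351 rad/s.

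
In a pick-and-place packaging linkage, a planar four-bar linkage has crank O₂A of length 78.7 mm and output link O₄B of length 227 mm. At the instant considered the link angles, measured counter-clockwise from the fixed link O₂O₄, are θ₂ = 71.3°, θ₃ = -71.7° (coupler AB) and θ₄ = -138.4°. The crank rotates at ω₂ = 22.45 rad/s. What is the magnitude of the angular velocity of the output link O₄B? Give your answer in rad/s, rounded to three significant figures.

ω₂ = 22.45 rad/s
Differentiating the loop-closure r₂e^{iθ₂}+r₃e^{iθ₃}=r₁+r₄e^{iθ₄} gives r₂ω₂e^{iθ₂}+r₃ω₃e^{iθ₃}=r₄ω₄e^{iθ₄}.
Eliminating the other unknown: ω₄ = r₂ω₂ sin(θ₂−θ₃) / [r₄ sin(θ₄−θ₃)].
Numerator sine = +0.60182; denominator sine = -0.91845.
Result = 0.0787·22.45·(+0.60182) / (0.227·(-0.91845)) = -5.1001 rad/s; magnitude 5.1001 rad/s.

5.10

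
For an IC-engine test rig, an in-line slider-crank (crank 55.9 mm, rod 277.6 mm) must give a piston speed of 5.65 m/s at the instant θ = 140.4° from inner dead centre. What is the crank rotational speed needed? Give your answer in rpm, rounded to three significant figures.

1800

For an in-line slider-crank, |v_piston| = rω|sinθ|·[1 + r cosθ/√(L² − r² sin²θ)].
With r = 0.0559 m, L = 0.2776 m, θ = 140.4°: the bracketed kinematic factor |dx/dθ| = 0.030057 m.
ω = v/|dx/dθ| = 5.65/0.030057 = 187.97 rad/s.
N = 60ω/(2π) = 1795 rpm.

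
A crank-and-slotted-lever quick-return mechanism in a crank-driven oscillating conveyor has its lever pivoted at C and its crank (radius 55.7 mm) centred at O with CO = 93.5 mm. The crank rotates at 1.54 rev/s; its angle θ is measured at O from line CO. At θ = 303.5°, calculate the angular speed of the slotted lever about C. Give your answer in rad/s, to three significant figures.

3.29

ω = 9.676 rad/s (from 1.54 rev/s).
Crank pin A relative to C: A = (d + r cosθ, r sinθ); lever angle φ = atan2(r sinθ, d + r cosθ).
Differentiating tanφ: φ̇ = rω(d cosθ + r)/(d² + r² + 2dr cosθ).
d² + r² + 2dr cosθ = |CA|² = 0.0175937 m²;  d cosθ + r = +0.10731 m.
|ω_lever| = |0.0557·9.676·+0.10731| / 0.0175937 = 3.2872 rad/s.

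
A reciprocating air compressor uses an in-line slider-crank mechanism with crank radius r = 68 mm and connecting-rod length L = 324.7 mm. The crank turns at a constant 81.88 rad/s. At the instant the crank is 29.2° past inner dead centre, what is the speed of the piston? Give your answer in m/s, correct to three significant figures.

ω = 81.88 rad/s
For an in-line slider-crank, x = r cosθ + √(L² − r² sin²θ), so v = −rω sinθ·[1 + r cosθ/√(L² − r² sin²θ)].
With r = 0.068 m, L = 0.3247 m, θ = 29.2°: √(L² − r² sin²θ) = 0.323 m.
v = −0.068·81.88·0.48786·[1 + 0.068·0.87292/0.323] = -3.2155 m/s.
|v| = 3.2155 m/s.

3.22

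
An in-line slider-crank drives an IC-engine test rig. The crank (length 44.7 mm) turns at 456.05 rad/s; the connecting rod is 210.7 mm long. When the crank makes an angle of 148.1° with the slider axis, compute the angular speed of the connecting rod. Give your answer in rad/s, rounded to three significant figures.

82.7

ω = 456.1 rad/s
The rod makes angle φ with the slider axis where L sinφ = r sinθ; differentiating, L cosφ·φ̇ = r ω cosθ.
L cosφ = √(L² − r² sin²θ) = 0.20937 m.
|ω_rod| = r ω |cosθ| / √(L² − r² sin²θ) = 0.0447·456.1·0.84897/0.20937 = 82.66 rad/s.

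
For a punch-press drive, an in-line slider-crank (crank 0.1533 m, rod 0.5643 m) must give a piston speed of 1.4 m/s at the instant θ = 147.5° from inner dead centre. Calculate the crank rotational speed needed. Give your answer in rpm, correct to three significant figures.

For an in-line slider-crank, |v_piston| = rω|sinθ|·[1 + r cosθ/√(L² − r² sin²θ)].
With r = 0.1533 m, L = 0.5643 m, θ = 147.5°: the bracketed kinematic factor |dx/dθ| = 0.063292 m.
ω = v/|dx/dθ| = 1.4/0.063292 = 22.12 rad/s.
N = 60ω/(2π) = 211.23 rpm.

211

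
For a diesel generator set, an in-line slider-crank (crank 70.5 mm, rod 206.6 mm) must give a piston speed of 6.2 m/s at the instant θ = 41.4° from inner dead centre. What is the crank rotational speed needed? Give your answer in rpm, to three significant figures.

1010

For an in-line slider-crank, |v_piston| = rω|sinθ|·[1 + r cosθ/√(L² − r² sin²θ)].
With r = 0.0705 m, L = 0.2066 m, θ = 41.4°: the bracketed kinematic factor |dx/dθ| = 0.058872 m.
ω = v/|dx/dθ| = 6.2/0.058872 = 105.31 rad/s.
N = 60ω/(2π) = 1005.7 rpm.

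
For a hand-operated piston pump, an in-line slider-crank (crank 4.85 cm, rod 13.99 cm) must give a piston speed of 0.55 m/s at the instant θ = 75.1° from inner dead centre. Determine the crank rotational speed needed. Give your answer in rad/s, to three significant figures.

10.7

For an in-line slider-crank, |v_piston| = rω|sinθ|·[1 + r cosθ/√(L² − r² sin²θ)].
With r = 0.0485 m, L = 0.1399 m, θ = 75.1°: the bracketed kinematic factor |dx/dθ| = 0.051303 m.
ω = v/|dx/dθ| = 0.55/0.051303 = 10.721 rad/s.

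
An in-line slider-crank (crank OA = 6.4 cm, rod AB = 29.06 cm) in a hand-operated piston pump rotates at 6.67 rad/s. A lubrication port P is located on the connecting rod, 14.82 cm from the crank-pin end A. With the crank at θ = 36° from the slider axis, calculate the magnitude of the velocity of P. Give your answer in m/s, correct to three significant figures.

0.322

ω = 6.67 rad/s.  Crank-pin speed |V_A| = rω = 0.42688 m/s, perpendicular to OA.
Rod angle: sinφ = −(r/L) sinθ ⇒ φ = -7.438°; ω_rod = −rω cosθ/√(L²−r²sin²θ) = -1.1985 rad/s.
V_P = V_A + ω_rod × AP, with AP = 0.1482 m along the rod.
Components: V_Px = −rω sinθ − a·ω_rod·sinφ = -0.27391 m/s;  V_Py = rω cosθ + a·ω_rod·cosφ = +0.16923 m/s.
|V_P| = √(V_Px² + V_Py²) = 0.32197 m/s.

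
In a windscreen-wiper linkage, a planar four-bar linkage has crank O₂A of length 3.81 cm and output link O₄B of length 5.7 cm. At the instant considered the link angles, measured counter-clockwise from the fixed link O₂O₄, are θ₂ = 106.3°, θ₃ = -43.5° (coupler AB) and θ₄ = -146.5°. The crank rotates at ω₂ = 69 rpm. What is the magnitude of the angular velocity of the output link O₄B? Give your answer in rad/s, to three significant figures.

2.49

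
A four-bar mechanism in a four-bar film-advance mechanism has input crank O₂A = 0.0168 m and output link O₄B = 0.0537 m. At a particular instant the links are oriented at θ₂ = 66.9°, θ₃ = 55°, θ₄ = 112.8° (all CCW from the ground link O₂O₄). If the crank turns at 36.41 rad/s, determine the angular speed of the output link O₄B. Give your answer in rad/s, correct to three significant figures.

ω₂ = 36.41 rad/s
Differentiating the loop-closure r₂e^{iθ₂}+r₃e^{iθ₃}=r₁+r₄e^{iθ₄} gives r₂ω₂e^{iθ₂}+r₃ω₃e^{iθ₃}=r₄ω₄e^{iθ₄}.
Eliminating the other unknown: ω₄ = r₂ω₂ sin(θ₂−θ₃) / [r₄ sin(θ₄−θ₃)].
Numerator sine = +0.20620; denominator sine = +0.84619.
Result = 0.0168·36.41·(+0.20620) / (0.0537·(+0.84619)) = +2.7758 rad/s; magnitude 2.7758 rad/s.

2.78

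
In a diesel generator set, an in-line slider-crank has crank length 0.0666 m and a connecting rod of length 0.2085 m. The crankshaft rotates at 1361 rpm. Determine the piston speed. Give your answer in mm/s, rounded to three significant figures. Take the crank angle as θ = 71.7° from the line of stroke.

9960

ω = 2π·1361/60 = 142.5 rad/s
For an in-line slider-crank, x = r cosθ + √(L² − r² sin²θ), so v = −rω sinθ·[1 + r cosθ/√(L² − r² sin²θ)].
With r = 0.0666 m, L = 0.2085 m, θ = 71.7°: √(L² − r² sin²θ) = 0.19868 m.
v = −0.0666·142.5·0.94943·[1 + 0.0666·0.31399/0.19868] = -9.9606 m/s.
|v| = 9.9606 m/s = 9960.6 mm/s.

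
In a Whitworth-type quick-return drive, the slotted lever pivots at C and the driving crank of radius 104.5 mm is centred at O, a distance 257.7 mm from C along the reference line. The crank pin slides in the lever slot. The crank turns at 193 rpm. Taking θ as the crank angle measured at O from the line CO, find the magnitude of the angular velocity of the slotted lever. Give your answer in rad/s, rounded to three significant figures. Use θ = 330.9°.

5.60

ω = 20.21 rad/s (from 193 rpm).
Crank pin A relative to C: A = (d + r cosθ, r sinθ); lever angle φ = atan2(r sinθ, d + r cosθ).
Differentiating tanφ: φ̇ = rω(d cosθ + r)/(d² + r² + 2dr cosθ).
d² + r² + 2dr cosθ = |CA|² = 0.12439 m²;  d cosθ + r = +0.32967 m.
|ω_lever| = |0.1045·20.21·+0.32967| / 0.12439 = 5.5975 rad/s.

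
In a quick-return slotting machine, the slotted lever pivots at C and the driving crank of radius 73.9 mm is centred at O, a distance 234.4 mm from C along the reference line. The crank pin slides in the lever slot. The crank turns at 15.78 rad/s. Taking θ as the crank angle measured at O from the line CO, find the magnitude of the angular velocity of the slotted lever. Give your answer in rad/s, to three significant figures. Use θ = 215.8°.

4.19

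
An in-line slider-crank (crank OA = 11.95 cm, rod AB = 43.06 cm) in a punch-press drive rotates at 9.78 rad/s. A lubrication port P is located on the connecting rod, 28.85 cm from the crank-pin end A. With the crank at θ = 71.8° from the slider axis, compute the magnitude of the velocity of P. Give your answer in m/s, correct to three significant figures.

ω = 9.78 rad/s.  Crank-pin speed |V_A| = rω = 1.1687 m/s, perpendicular to OA.
Rod angle: sinφ = −(r/L) sinθ ⇒ φ = -15.286°; ω_rod = −rω cosθ/√(L²−r²sin²θ) = -0.87881 rad/s.
V_P = V_A + ω_rod × AP, with AP = 0.2885 m along the rod.
Components: V_Px = −rω sinθ − a·ω_rod·sinφ = -1.1771 m/s;  V_Py = rω cosθ + a·ω_rod·cosφ = +0.12046 m/s.
|V_P| = √(V_Px² + V_Py²) = 1.1832 m/s.

1.18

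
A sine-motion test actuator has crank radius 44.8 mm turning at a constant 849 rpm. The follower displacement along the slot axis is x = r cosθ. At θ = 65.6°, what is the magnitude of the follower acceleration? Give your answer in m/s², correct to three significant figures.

146

ω = 88.91 rad/s (from 849 rpm).
x = r cosθ ⇒ ẍ = −rω² cosθ (ω constant).
|a| = rω²|cosθ| = 0.0448·(88.91)²·|cos 65.6°| = 146.29 m/s².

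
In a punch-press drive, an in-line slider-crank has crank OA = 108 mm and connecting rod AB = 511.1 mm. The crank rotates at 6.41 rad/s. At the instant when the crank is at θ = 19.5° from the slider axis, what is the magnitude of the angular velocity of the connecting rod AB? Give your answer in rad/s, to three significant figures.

1.28

ω = 6.41 rad/s
The rod makes angle φ with the slider axis where L sinφ = r sinθ; differentiating, L cosφ·φ̇ = r ω cosθ.
L cosφ = √(L² − r² sin²θ) = 0.50983 m.
|ω_rod| = r ω |cosθ| / √(L² − r² sin²θ) = 0.108·6.41·0.94264/0.50983 = 1.28 rad/s.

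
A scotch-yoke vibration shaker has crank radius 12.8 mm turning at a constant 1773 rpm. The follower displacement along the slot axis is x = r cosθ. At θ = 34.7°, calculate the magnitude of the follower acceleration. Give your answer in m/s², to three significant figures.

363

ω = 185.7 rad/s (from 1773 rpm).
x = r cosθ ⇒ ẍ = −rω² cosθ (ω constant).
|a| = rω²|cosθ| = 0.0128·(185.7)²·|cos 34.7°| = 362.77 m/s².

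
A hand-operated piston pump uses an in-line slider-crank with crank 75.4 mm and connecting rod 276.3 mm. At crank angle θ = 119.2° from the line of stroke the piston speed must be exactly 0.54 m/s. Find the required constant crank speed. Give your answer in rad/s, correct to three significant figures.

For an in-line slider-crank, |v_piston| = rω|sinθ|·[1 + r cosθ/√(L² − r² sin²θ)].
With r = 0.0754 m, L = 0.2763 m, θ = 119.2°: the bracketed kinematic factor |dx/dθ| = 0.056796 m.
ω = v/|dx/dθ| = 0.54/0.056796 = 9.5077 rad/s.

9.51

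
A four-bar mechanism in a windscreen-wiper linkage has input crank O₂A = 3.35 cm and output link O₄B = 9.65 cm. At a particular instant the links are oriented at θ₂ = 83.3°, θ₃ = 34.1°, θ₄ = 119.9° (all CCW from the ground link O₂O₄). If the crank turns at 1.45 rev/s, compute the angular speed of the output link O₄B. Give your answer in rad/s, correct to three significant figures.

2.40

ω₂ = 9.111 rad/s (from 1.45 rev/s).
Differentiating the loop-closure r₂e^{iθ₂}+r₃e^{iθ₃}=r₁+r₄e^{iθ₄} gives r₂ω₂e^{iθ₂}+r₃ω₃e^{iθ₃}=r₄ω₄e^{iθ₄}.
Eliminating the other unknown: ω₄ = r₂ω₂ sin(θ₂−θ₃) / [r₄ sin(θ₄−θ₃)].
Numerator sine = +0.75700; denominator sine = +0.99731.
Result = 0.0335·9.111·(+0.75700) / (0.0965·(+0.99731)) = +2.4006 rad/s; magnitude 2.4006 rad/s.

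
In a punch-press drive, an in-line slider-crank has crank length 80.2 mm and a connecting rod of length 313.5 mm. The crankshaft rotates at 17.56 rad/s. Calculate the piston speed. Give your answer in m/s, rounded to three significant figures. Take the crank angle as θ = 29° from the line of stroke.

0.837

ω = 17.56 rad/s
For an in-line slider-crank, x = r cosθ + √(L² − r² sin²θ), so v = −rω sinθ·[1 + r cosθ/√(L² − r² sin²θ)].
With r = 0.0802 m, L = 0.3135 m, θ = 29°: √(L² − r² sin²θ) = 0.31108 m.
v = −0.0802·17.56·0.48481·[1 + 0.0802·0.87462/0.31108] = -0.83672 m/s.
|v| = 0.83672 m/s.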